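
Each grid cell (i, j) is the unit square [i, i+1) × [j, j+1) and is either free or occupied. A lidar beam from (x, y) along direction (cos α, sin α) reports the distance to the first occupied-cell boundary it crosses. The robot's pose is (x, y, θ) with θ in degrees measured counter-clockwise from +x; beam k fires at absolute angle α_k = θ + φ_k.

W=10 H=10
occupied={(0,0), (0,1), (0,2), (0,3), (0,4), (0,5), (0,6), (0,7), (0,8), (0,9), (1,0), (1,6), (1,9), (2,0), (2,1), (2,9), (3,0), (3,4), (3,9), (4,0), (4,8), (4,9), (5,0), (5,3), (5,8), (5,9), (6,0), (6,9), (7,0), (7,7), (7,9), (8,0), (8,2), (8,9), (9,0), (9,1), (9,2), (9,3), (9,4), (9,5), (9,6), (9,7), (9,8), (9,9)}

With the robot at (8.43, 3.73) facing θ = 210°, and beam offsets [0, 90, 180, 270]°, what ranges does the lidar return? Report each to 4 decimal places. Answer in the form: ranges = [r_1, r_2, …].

ranges = [5.4600, 0.8429, 0.6582, 4.9306]

beam 1: φ=0°, α=210°
  dir = (cos 210°, sin 210°) = (-0.8660, -0.5000); from cell (8,3)
  next x-line at t=0.4965, next y-line at t=1.4600; Δt_x=1.1547, Δt_y=2.0000
    x: enter (7,3) at t=0.4965
    y: enter (7,2) at t=1.4600
    x: enter (6,2) at t=1.6512
    x: enter (5,2) at t=2.8059
    y: enter (5,1) at t=3.4600
    x: enter (4,1) at t=3.9606
    x: enter (3,1) at t=5.1153
    y: enter (3,0) at t=5.4600 ← occupied
  → r_1 = 5.4600
beam 2: φ=90°, α=300°
  dir = (cos 300°, sin 300°) = (0.5000, -0.8660); from cell (8,3)
  next x-line at t=1.1400, next y-line at t=0.8429; Δt_x=2.0000, Δt_y=1.1547
    y: enter (8,2) at t=0.8429 ← occupied
  → r_2 = 0.8429
beam 3: φ=180°, α=30°
  dir = (cos 30°, sin 30°) = (0.8660, 0.5000); from cell (8,3)
  next x-line at t=0.6582, next y-line at t=0.5400; Δt_x=1.1547, Δt_y=2.0000
    y: enter (8,4) at t=0.5400
    x: enter (9,4) at t=0.6582 ← occupied
  → r_3 = 0.6582
beam 4: φ=270°, α=120°
  dir = (cos 120°, sin 120°) = (-0.5000, 0.8660); from cell (8,3)
  next x-line at t=0.8600, next y-line at t=0.3118; Δt_x=2.0000, Δt_y=1.1547
    y: enter (8,4) at t=0.3118
    x: enter (7,4) at t=0.8600
    y: enter (7,5) at t=1.4665
    y: enter (7,6) at t=2.6212
    x: enter (6,6) at t=2.8600
    y: enter (6,7) at t=3.7759
    x: enter (5,7) at t=4.8600
    y: enter (5,8) at t=4.9306 ← occupied
  → r_4 = 4.9306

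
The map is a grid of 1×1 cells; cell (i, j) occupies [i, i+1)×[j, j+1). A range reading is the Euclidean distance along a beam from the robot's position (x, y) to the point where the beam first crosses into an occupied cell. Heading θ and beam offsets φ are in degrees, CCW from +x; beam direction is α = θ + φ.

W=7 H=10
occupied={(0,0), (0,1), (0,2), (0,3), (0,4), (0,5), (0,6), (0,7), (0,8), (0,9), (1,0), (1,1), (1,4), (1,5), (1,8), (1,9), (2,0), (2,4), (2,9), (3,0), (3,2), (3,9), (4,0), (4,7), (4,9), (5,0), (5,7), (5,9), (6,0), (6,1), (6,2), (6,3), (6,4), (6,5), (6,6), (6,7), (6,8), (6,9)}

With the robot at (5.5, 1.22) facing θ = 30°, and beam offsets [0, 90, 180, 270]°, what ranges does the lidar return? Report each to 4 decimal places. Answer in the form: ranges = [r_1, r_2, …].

ranges = [0.5774, 7.8289, 0.4400, 0.2540]

beam 1: φ=0°, α=30°
  direction (0.8660, 0.5000); cell (5,1); t to first gridline: x 0.5774, y 1.5600 (then +1.1547 / +2.0000)
    (6,1) via x @ 0.5774  # hit
  → r_1 = 0.5774
beam 2: φ=90°, α=120°
  direction (-0.5000, 0.8660); cell (5,1); t to first gridline: x 1.0000, y 0.9007 (then +2.0000 / +1.1547)
    (5,2) via y @ 0.9007
    (4,2) via x @ 1.0000
    (4,3) via y @ 2.0554
    (3,3) via x @ 3.0000
    (3,4) via y @ 3.2101
    (3,5) via y @ 4.3648
    (2,5) via x @ 5.0000
    (2,6) via y @ 5.5195
    (2,7) via y @ 6.6742
    (1,7) via x @ 7.0000
    (1,8) via y @ 7.8289  # hit
  → r_2 = 7.8289
beam 3: φ=180°, α=210°
  direction (-0.8660, -0.5000); cell (5,1); t to first gridline: x 0.5774, y 0.4400 (then +1.1547 / +2.0000)
    (5,0) via y @ 0.4400  # hit
  → r_3 = 0.4400
beam 4: φ=270°, α=300°
  direction (0.5000, -0.8660); cell (5,1); t to first gridline: x 1.0000, y 0.2540 (then +2.0000 / +1.1547)
    (5,0) via y @ 0.2540  # hit
  → r_4 = 0.2540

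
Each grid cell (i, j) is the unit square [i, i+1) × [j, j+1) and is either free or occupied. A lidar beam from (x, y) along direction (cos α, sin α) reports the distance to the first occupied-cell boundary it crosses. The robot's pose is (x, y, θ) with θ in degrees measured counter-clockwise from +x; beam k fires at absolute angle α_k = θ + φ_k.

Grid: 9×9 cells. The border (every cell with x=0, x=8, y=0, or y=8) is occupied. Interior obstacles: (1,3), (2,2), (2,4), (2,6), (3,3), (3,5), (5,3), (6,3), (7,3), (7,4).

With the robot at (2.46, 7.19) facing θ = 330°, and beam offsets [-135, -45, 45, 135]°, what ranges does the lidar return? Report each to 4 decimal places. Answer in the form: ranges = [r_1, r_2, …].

beam 1: φ=-135°, α=195°
  d=(-0.9659,-0.2588)  start (2,7)  tX=0.4762 tY=0.7341  stride 1/|dx|=1.0353 1/|dy|=3.8637
    cross x-line → (1,7), t=0.4762
    cross y-line → (1,6), t=0.7341
    cross x-line → (0,6), t=1.5115 (wall)
  → r_1 = 1.5115
beam 2: φ=-45°, α=285°
  d=(0.2588,-0.9659)  start (2,7)  tX=2.0864 tY=0.1967  stride 1/|dx|=3.8637 1/|dy|=1.0353
    cross y-line → (2,6), t=0.1967 (wall)
  → r_2 = 0.1967
beam 3: φ=45°, α=15°
  d=(0.9659,0.2588)  start (2,7)  tX=0.5590 tY=3.1296  stride 1/|dx|=1.0353 1/|dy|=3.8637
    cross x-line → (3,7), t=0.5590
    cross x-line → (4,7), t=1.5943
    cross x-line → (5,7), t=2.6296
    cross y-line → (5,8), t=3.1296 (wall)
  → r_3 = 3.1296
beam 4: φ=135°, α=105°
  d=(-0.2588,0.9659)  start (2,7)  tX=1.7773 tY=0.8386  stride 1/|dx|=3.8637 1/|dy|=1.0353
    cross y-line → (2,8), t=0.8386 (wall)
  → r_4 = 0.8386

ranges = [1.5115, 0.1967, 3.1296, 0.8386]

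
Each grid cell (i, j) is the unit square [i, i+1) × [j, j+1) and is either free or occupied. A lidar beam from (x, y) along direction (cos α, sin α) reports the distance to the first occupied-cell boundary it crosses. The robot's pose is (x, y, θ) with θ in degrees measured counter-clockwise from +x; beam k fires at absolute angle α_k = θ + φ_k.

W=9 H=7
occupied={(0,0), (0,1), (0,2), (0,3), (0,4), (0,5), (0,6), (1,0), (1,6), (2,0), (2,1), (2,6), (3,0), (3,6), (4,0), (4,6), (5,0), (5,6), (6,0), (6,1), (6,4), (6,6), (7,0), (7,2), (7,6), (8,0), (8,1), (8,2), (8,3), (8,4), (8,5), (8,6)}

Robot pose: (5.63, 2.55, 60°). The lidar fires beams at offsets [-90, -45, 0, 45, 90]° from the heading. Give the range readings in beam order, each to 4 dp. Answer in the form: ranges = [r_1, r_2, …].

ranges = [1.1000, 1.4183, 1.6743, 3.5717, 5.3463]

beam 1: φ=-90°, α=330°
  d=(0.8660,-0.5000)  start (5,2)  tX=0.4272 tY=1.1000  stride 1/|dx|=1.1547 1/|dy|=2.0000
    cross x-line → (6,2), t=0.4272
    cross y-line → (6,1), t=1.1000 (wall)
  → r_1 = 1.1000
beam 2: φ=-45°, α=15°
  d=(0.9659,0.2588)  start (5,2)  tX=0.3831 tY=1.7387  stride 1/|dx|=1.0353 1/|dy|=3.8637
    cross x-line → (6,2), t=0.3831
    cross x-line → (7,2), t=1.4183 (wall)
  → r_2 = 1.4183
beam 3: φ=0°, α=60°
  d=(0.5000,0.8660)  start (5,2)  tX=0.7400 tY=0.5196  stride 1/|dx|=2.0000 1/|dy|=1.1547
    cross y-line → (5,3), t=0.5196
    cross x-line → (6,3), t=0.7400
    cross y-line → (6,4), t=1.6743 (wall)
  → r_3 = 1.6743
beam 4: φ=45°, α=105°
  d=(-0.2588,0.9659)  start (5,2)  tX=2.4341 tY=0.4659  stride 1/|dx|=3.8637 1/|dy|=1.0353
    cross y-line → (5,3), t=0.4659
    cross y-line → (5,4), t=1.5012
    cross x-line → (4,4), t=2.4341
    cross y-line → (4,5), t=2.5364
    cross y-line → (4,6), t=3.5717 (wall)
  → r_4 = 3.5717
beam 5: φ=90°, α=150°
  d=(-0.8660,0.5000)  start (5,2)  tX=0.7275 tY=0.9000  stride 1/|dx|=1.1547 1/|dy|=2.0000
    cross x-line → (4,2), t=0.7275
    cross y-line → (4,3), t=0.9000
    cross x-line → (3,3), t=1.8822
    cross y-line → (3,4), t=2.9000
    cross x-line → (2,4), t=3.0369
    cross x-line → (1,4), t=4.1916
    cross y-line → (1,5), t=4.9000
    cross x-line → (0,5), t=5.3463 (wall)
  → r_5 = 5.3463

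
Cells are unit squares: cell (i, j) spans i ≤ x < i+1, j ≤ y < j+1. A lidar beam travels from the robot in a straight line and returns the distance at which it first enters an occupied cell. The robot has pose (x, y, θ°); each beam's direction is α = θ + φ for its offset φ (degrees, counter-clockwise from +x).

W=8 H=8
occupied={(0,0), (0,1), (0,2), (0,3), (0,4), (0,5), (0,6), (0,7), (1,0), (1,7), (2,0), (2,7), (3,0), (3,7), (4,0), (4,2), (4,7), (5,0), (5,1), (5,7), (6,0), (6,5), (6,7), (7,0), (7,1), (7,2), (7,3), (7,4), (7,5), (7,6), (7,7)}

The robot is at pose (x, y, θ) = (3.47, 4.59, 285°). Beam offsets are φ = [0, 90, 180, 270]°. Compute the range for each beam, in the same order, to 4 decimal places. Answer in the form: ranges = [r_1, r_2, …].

beam 1: φ=0°, α=285°
  direction (0.2588, -0.9659); cell (3,4); t to first gridline: x 2.0478, y 0.6108 (then +3.8637 / +1.0353)
    (3,3) via y @ 0.6108
    (3,2) via y @ 1.6461
    (4,2) via x @ 2.0478  # hit
  → r_1 = 2.0478
beam 2: φ=90°, α=15°
  direction (0.9659, 0.2588); cell (3,4); t to first gridline: x 0.5487, y 1.5841 (then +1.0353 / +3.8637)
    (4,4) via x @ 0.5487
    (5,4) via x @ 1.5840
    (5,5) via y @ 1.5841
    (6,5) via x @ 2.6192  # hit
  → r_2 = 2.6192
beam 3: φ=180°, α=105°
  direction (-0.2588, 0.9659); cell (3,4); t to first gridline: x 1.8159, y 0.4245 (then +3.8637 / +1.0353)
    (3,5) via y @ 0.4245
    (3,6) via y @ 1.4597
    (2,6) via x @ 1.8159
    (2,7) via y @ 2.4950  # hit
  → r_3 = 2.4950
beam 4: φ=270°, α=195°
  direction (-0.9659, -0.2588); cell (3,4); t to first gridline: x 0.4866, y 2.2796 (then +1.0353 / +3.8637)
    (2,4) via x @ 0.4866
    (1,4) via x @ 1.5219
    (1,3) via y @ 2.2796
    (0,3) via x @ 2.5571  # hit
  → r_4 = 2.5571

ranges = [2.0478, 2.6192, 2.4950, 2.5571]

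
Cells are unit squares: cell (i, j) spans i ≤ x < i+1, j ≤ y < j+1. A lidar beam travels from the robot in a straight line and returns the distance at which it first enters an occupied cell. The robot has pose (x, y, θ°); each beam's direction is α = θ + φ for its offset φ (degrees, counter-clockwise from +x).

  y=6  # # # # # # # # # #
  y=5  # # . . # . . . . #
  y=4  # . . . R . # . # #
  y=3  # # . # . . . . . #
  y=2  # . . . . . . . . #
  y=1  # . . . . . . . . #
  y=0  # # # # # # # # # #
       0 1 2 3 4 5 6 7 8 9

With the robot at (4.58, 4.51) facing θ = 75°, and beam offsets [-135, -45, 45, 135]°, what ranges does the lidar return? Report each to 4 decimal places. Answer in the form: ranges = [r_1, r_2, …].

beam 1: φ=-135°, α=300°
  direction (0.5000, -0.8660); cell (4,4); t to first gridline: x 0.8400, y 0.5889 (then +2.0000 / +1.1547)
    (4,3) via y @ 0.5889
    (5,3) via x @ 0.8400
    (5,2) via y @ 1.7436
    (6,2) via x @ 2.8400
    (6,1) via y @ 2.8983
    (6,0) via y @ 4.0530  # hit
  → r_1 = 4.0530
beam 2: φ=-45°, α=30°
  direction (0.8660, 0.5000); cell (4,4); t to first gridline: x 0.4850, y 0.9800 (then +1.1547 / +2.0000)
    (5,4) via x @ 0.4850
    (5,5) via y @ 0.9800
    (6,5) via x @ 1.6397
    (7,5) via x @ 2.7944
    (7,6) via y @ 2.9800  # hit
  → r_2 = 2.9800
beam 3: φ=45°, α=120°
  direction (-0.5000, 0.8660); cell (4,4); t to first gridline: x 1.1600, y 0.5658 (then +2.0000 / +1.1547)
    (4,5) via y @ 0.5658  # hit
  → r_3 = 0.5658
beam 4: φ=135°, α=210°
  direction (-0.8660, -0.5000); cell (4,4); t to first gridline: x 0.6697, y 1.0200 (then +1.1547 / +2.0000)
    (3,4) via x @ 0.6697
    (3,3) via y @ 1.0200  # hit
  → r_4 = 1.0200

ranges = [4.0530, 2.9800, 0.5658, 1.0200]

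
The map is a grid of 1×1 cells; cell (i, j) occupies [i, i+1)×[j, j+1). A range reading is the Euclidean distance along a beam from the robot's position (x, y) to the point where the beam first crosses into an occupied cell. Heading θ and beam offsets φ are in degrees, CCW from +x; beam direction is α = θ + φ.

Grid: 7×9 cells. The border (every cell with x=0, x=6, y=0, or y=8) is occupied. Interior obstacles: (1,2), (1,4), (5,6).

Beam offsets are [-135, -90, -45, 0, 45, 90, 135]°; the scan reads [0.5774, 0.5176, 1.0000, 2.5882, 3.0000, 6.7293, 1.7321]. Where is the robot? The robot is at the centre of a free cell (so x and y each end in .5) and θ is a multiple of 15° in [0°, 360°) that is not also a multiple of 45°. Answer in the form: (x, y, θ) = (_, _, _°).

(x, y, θ) = (3.5, 7.5, 195°)

Candidates: 32 free-cell centres × 16 headings = 512 poses. Raycast each; keep the one whose scan matches to 4 dp.
  (5.5, 3.5, 165°): beam 2 = 1.9319 ≠ 0.5176 ✗
  (4.5, 6.5, 15°): beam 1 = 5.0000 ≠ 0.5774 ✗
  (4.5, 2.5, 105°): beam 1 = 1.7321 ≠ 0.5774 ✗
  …
  (3.5, 7.5, 195°): r_1=0.5774, r_2=0.5176, r_3=1.0000, r_4=2.5882, r_5=3.0000, r_6=6.7293, r_7=1.7321 — all match ✓
No second candidate reproduces the full scan.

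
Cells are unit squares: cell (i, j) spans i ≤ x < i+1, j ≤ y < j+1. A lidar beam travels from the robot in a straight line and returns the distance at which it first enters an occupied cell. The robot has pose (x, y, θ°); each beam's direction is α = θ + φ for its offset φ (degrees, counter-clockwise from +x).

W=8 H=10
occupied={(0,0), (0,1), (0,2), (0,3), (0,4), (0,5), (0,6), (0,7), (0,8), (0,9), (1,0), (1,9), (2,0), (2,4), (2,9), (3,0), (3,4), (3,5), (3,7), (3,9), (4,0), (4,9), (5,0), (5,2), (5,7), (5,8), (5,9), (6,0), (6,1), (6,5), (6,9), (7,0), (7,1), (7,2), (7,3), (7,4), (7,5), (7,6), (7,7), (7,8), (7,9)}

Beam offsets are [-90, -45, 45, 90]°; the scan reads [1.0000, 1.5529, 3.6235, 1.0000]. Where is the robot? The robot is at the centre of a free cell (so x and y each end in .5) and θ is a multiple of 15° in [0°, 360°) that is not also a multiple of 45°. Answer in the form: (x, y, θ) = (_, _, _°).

Candidates: 39 free-cell centres × 16 headings = 624 poses. Raycast each; keep the one whose scan matches to 4 dp.
  (6.5, 6.5, 15°): beam 1 = 0.5176 ≠ 1.0000 ✗
  (2.5, 2.5, 255°): beam 1 = 1.5529 ≠ 1.0000 ✗
  (2.5, 2.5, 15°): beam 1 = 1.5529 ≠ 1.0000 ✗
  (1.5, 5.5, 210°): beam 2 = 0.5176 ≠ 1.5529 ✗
  …
  (1.5, 5.5, 30°): r_1=1.0000, r_2=1.5529, r_3=3.6235, r_4=1.0000 — all match ✓
Only this pose fits every beam.

(x, y, θ) = (1.5, 5.5, 30°)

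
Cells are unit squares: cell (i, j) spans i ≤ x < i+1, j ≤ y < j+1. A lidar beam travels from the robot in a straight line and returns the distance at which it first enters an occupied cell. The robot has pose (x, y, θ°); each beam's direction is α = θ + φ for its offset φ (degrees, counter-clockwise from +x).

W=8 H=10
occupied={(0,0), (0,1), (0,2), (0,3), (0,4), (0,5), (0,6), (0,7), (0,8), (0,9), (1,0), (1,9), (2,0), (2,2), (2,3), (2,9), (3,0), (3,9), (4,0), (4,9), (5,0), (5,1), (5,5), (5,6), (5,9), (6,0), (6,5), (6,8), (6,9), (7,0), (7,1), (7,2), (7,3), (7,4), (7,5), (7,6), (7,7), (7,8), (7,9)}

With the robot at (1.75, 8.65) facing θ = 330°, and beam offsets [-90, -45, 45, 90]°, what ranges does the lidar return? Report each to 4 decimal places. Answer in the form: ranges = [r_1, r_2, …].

beam 1: φ=-90°, α=240°
  d=(-0.5000,-0.8660)  start (1,8)  tX=1.5000 tY=0.7506  stride 1/|dx|=2.0000 1/|dy|=1.1547
    cross y-line → (1,7), t=0.7506
    cross x-line → (0,7), t=1.5000 (wall)
  → r_1 = 1.5000
beam 2: φ=-45°, α=285°
  d=(0.2588,-0.9659)  start (1,8)  tX=0.9659 tY=0.6729  stride 1/|dx|=3.8637 1/|dy|=1.0353
    cross y-line → (1,7), t=0.6729
    cross x-line → (2,7), t=0.9659
    cross y-line → (2,6), t=1.7082
    cross y-line → (2,5), t=2.7435
    cross y-line → (2,4), t=3.7788
    cross y-line → (2,3), t=4.8140 (wall)
  → r_2 = 4.8140
beam 3: φ=45°, α=15°
  d=(0.9659,0.2588)  start (1,8)  tX=0.2588 tY=1.3523  stride 1/|dx|=1.0353 1/|dy|=3.8637
    cross x-line → (2,8), t=0.2588
    cross x-line → (3,8), t=1.2941
    cross y-line → (3,9), t=1.3523 (wall)
  → r_3 = 1.3523
beam 4: φ=90°, α=60°
  d=(0.5000,0.8660)  start (1,8)  tX=0.5000 tY=0.4041  stride 1/|dx|=2.0000 1/|dy|=1.1547
    cross y-line → (1,9), t=0.4041 (wall)
  → r_4 = 0.4041

ranges = [1.5000, 4.8140, 1.3523, 0.4041]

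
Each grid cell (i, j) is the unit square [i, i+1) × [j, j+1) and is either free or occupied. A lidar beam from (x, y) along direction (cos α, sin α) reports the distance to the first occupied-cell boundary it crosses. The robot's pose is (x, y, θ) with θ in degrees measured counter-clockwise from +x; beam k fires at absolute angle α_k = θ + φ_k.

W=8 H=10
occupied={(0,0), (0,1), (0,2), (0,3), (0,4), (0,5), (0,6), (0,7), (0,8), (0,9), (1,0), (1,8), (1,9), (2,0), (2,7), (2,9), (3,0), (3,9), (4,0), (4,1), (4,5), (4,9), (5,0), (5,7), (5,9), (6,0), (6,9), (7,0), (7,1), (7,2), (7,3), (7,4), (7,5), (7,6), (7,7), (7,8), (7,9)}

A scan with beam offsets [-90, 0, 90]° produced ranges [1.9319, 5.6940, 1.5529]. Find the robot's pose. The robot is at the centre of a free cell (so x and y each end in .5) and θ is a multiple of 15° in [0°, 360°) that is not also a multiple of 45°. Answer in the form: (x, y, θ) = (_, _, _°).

The pose lattice has 43·16 = 688 candidates. Test each by forward raycasting.
  (5.5, 8.5, 300°): beam 1 = 2.8868 ≠ 1.9319 ✗
  (3.5, 3.5, 60°): beam 1 = 4.0415 ≠ 1.9319 ✗
  (1.5, 3.5, 240°): beam 1 = 0.5774 ≠ 1.9319 ✗
  …
  (6.5, 2.5, 165°): r_1=1.9319, r_2=5.6940, r_3=1.5529 — all match ✓
No second candidate reproduces the full scan.

(x, y, θ) = (6.5, 2.5, 165°)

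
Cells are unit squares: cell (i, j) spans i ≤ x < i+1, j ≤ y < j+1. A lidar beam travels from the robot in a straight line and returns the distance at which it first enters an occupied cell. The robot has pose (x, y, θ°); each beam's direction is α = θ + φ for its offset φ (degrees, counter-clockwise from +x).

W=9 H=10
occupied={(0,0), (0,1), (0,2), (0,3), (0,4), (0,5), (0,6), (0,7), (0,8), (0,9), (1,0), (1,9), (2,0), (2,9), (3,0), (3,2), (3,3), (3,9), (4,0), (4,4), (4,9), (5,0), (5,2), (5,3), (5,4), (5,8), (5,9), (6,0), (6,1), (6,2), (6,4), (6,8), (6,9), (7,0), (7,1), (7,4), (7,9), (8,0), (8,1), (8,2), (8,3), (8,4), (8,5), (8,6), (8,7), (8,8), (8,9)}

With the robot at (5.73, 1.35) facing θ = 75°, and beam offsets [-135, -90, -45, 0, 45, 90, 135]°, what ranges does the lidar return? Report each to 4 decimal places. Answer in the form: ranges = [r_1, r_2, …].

beam 1: φ=-135°, α=300°
  d=(0.5000,-0.8660)  start (5,1)  tX=0.5400 tY=0.4041  stride 1/|dx|=2.0000 1/|dy|=1.1547
    cross y-line → (5,0), t=0.4041 (wall)
  → r_1 = 0.4041
beam 2: φ=-90°, α=345°
  d=(0.9659,-0.2588)  start (5,1)  tX=0.2795 tY=1.3523  stride 1/|dx|=1.0353 1/|dy|=3.8637
    cross x-line → (6,1), t=0.2795 (wall)
  → r_2 = 0.2795
beam 3: φ=-45°, α=30°
  d=(0.8660,0.5000)  start (5,1)  tX=0.3118 tY=1.3000  stride 1/|dx|=1.1547 1/|dy|=2.0000
    cross x-line → (6,1), t=0.3118 (wall)
  → r_3 = 0.3118
beam 4: φ=0°, α=75°
  d=(0.2588,0.9659)  start (5,1)  tX=1.0432 tY=0.6729  stride 1/|dx|=3.8637 1/|dy|=1.0353
    cross y-line → (5,2), t=0.6729 (wall)
  → r_4 = 0.6729
beam 5: φ=45°, α=120°
  d=(-0.5000,0.8660)  start (5,1)  tX=1.4600 tY=0.7506  stride 1/|dx|=2.0000 1/|dy|=1.1547
    cross y-line → (5,2), t=0.7506 (wall)
  → r_5 = 0.7506
beam 6: φ=90°, α=165°
  d=(-0.9659,0.2588)  start (5,1)  tX=0.7558 tY=2.5114  stride 1/|dx|=1.0353 1/|dy|=3.8637
    cross x-line → (4,1), t=0.7558
    cross x-line → (3,1), t=1.7910
    cross y-line → (3,2), t=2.5114 (wall)
  → r_6 = 2.5114
beam 7: φ=135°, α=210°
  d=(-0.8660,-0.5000)  start (5,1)  tX=0.8429 tY=0.7000  stride 1/|dx|=1.1547 1/|dy|=2.0000
    cross y-line → (5,0), t=0.7000 (wall)
  → r_7 = 0.7000

ranges = [0.4041, 0.2795, 0.3118, 0.6729, 0.7506, 2.5114, 0.7000]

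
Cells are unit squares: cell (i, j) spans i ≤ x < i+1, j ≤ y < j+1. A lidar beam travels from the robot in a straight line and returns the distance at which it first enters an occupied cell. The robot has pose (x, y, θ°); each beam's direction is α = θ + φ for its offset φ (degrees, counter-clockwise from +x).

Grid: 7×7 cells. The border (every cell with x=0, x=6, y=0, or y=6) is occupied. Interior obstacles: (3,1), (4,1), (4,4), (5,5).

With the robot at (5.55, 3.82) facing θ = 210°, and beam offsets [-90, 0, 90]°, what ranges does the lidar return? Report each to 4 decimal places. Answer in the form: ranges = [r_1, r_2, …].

beam 1: φ=-90°, α=120°
  cosα=-0.5000 sinα=0.8660 | (5,3) | tMaxX 1.1000 tMaxY 0.2078 | tΔX 2.0000 tΔY 1.1547
    t=0.2078 [y] (5,4)
    t=1.1000 [x] (4,4) — stop
  → r_1 = 1.1000
beam 2: φ=0°, α=210°
  cosα=-0.8660 sinα=-0.5000 | (5,3) | tMaxX 0.6351 tMaxY 1.6400 | tΔX 1.1547 tΔY 2.0000
    t=0.6351 [x] (4,3)
    t=1.6400 [y] (4,2)
    t=1.7898 [x] (3,2)
    t=2.9445 [x] (2,2)
    t=3.6400 [y] (2,1)
    t=4.0992 [x] (1,1)
    t=5.2539 [x] (0,1) — stop
  → r_2 = 5.2539
beam 3: φ=90°, α=300°
  cosα=0.5000 sinα=-0.8660 | (5,3) | tMaxX 0.9000 tMaxY 0.9469 | tΔX 2.0000 tΔY 1.1547
    t=0.9000 [x] (6,3) — stop
  → r_3 = 0.9000

ranges = [1.1000, 5.2539, 0.9000]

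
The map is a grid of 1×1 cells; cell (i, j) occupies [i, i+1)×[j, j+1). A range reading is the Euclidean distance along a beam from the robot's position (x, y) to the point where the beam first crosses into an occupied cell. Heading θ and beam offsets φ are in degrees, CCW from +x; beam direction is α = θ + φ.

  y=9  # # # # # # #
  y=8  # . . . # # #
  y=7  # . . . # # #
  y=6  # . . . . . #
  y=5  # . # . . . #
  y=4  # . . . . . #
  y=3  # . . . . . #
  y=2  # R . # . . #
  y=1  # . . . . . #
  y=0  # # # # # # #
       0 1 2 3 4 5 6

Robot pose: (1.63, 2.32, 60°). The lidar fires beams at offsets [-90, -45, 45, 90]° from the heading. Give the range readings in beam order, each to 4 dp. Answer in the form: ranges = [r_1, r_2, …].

beam 1: φ=-90°, α=330°
  direction (0.8660, -0.5000); cell (1,2); t to first gridline: x 0.4272, y 0.6400 (then +1.1547 / +2.0000)
    (2,2) via x @ 0.4272
    (2,1) via y @ 0.6400
    (3,1) via x @ 1.5819
    (3,0) via y @ 2.6400  # hit
  → r_1 = 2.6400
beam 2: φ=-45°, α=15°
  direction (0.9659, 0.2588); cell (1,2); t to first gridline: x 0.3831, y 2.6273 (then +1.0353 / +3.8637)
    (2,2) via x @ 0.3831
    (3,2) via x @ 1.4183  # hit
  → r_2 = 1.4183
beam 3: φ=45°, α=105°
  direction (-0.2588, 0.9659); cell (1,2); t to first gridline: x 2.4341, y 0.7040 (then +3.8637 / +1.0353)
    (1,3) via y @ 0.7040
    (1,4) via y @ 1.7393
    (0,4) via x @ 2.4341  # hit
  → r_3 = 2.4341
beam 4: φ=90°, α=150°
  direction (-0.8660, 0.5000); cell (1,2); t to first gridline: x 0.7275, y 1.3600 (then +1.1547 / +2.0000)
    (0,2) via x @ 0.7275  # hit
  → r_4 = 0.7275

ranges = [2.6400, 1.4183, 2.4341, 0.7275]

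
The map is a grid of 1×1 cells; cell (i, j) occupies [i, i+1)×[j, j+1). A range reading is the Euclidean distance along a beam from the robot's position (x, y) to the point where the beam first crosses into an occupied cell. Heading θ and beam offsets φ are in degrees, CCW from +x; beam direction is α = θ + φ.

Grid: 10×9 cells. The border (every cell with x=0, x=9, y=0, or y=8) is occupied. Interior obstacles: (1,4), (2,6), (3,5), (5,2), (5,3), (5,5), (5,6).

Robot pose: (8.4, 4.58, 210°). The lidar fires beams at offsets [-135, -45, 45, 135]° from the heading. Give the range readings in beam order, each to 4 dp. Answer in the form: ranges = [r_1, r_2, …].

ranges = [2.3182, 2.4847, 3.7063, 0.6212]

beam 1: φ=-135°, α=75°
  dir = (cos 75°, sin 75°) = (0.2588, 0.9659); from cell (8,4)
  next x-line at t=2.3182, next y-line at t=0.4348; Δt_x=3.8637, Δt_y=1.0353
    y: enter (8,5) at t=0.4348
    y: enter (8,6) at t=1.4701
    x: enter (9,6) at t=2.3182 ← occupied
  → r_1 = 2.3182
beam 2: φ=-45°, α=165°
  dir = (cos 165°, sin 165°) = (-0.9659, 0.2588); from cell (8,4)
  next x-line at t=0.4141, next y-line at t=1.6228; Δt_x=1.0353, Δt_y=3.8637
    x: enter (7,4) at t=0.4141
    x: enter (6,4) at t=1.4494
    y: enter (6,5) at t=1.6228
    x: enter (5,5) at t=2.4847 ← occupied
  → r_2 = 2.4847
beam 3: φ=45°, α=255°
  dir = (cos 255°, sin 255°) = (-0.2588, -0.9659); from cell (8,4)
  next x-line at t=1.5455, next y-line at t=0.6005; Δt_x=3.8637, Δt_y=1.0353
    y: enter (8,3) at t=0.6005
    x: enter (7,3) at t=1.5455
    y: enter (7,2) at t=1.6357
    y: enter (7,1) at t=2.6710
    y: enter (7,0) at t=3.7063 ← occupied
  → r_3 = 3.7063
beam 4: φ=135°, α=345°
  dir = (cos 345°, sin 345°) = (0.9659, -0.2588); from cell (8,4)
  next x-line at t=0.6212, next y-line at t=2.2409; Δt_x=1.0353, Δt_y=3.8637
    x: enter (9,4) at t=0.6212 ← occupied
  → r_4 = 0.6212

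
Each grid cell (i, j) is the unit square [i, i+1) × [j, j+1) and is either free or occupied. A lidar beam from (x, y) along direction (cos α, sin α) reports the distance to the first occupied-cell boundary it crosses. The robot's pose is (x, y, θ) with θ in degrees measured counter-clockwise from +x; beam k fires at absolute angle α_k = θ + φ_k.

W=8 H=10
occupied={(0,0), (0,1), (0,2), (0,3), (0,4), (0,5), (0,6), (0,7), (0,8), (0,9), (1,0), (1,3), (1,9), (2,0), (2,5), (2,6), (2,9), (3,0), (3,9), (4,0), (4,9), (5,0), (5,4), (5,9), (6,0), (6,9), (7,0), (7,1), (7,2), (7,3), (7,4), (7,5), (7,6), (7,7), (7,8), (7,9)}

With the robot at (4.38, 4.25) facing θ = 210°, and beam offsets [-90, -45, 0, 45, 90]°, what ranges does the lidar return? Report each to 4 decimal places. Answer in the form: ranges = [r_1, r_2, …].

beam 1: φ=-90°, α=120°
  direction (-0.5000, 0.8660); cell (4,4); t to first gridline: x 0.7600, y 0.8660 (then +2.0000 / +1.1547)
    (3,4) via x @ 0.7600
    (3,5) via y @ 0.8660
    (3,6) via y @ 2.0207
    (2,6) via x @ 2.7600  # hit
  → r_1 = 2.7600
beam 2: φ=-45°, α=165°
  direction (-0.9659, 0.2588); cell (4,4); t to first gridline: x 0.3934, y 2.8978 (then +1.0353 / +3.8637)
    (3,4) via x @ 0.3934
    (2,4) via x @ 1.4287
    (1,4) via x @ 2.4640
    (1,5) via y @ 2.8978
    (0,5) via x @ 3.4992  # hit
  → r_2 = 3.4992
beam 3: φ=0°, α=210°
  direction (-0.8660, -0.5000); cell (4,4); t to first gridline: x 0.4388, y 0.5000 (then +1.1547 / +2.0000)
    (3,4) via x @ 0.4388
    (3,3) via y @ 0.5000
    (2,3) via x @ 1.5935
    (2,2) via y @ 2.5000
    (1,2) via x @ 2.7482
    (0,2) via x @ 3.9029  # hit
  → r_3 = 3.9029
beam 4: φ=45°, α=255°
  direction (-0.2588, -0.9659); cell (4,4); t to first gridline: x 1.4682, y 0.2588 (then +3.8637 / +1.0353)
    (4,3) via y @ 0.2588
    (4,2) via y @ 1.2941
    (3,2) via x @ 1.4682
    (3,1) via y @ 2.3294
    (3,0) via y @ 3.3646  # hit
  → r_4 = 3.3646
beam 5: φ=90°, α=300°
  direction (0.5000, -0.8660); cell (4,4); t to first gridline: x 1.2400, y 0.2887 (then +2.0000 / +1.1547)
    (4,3) via y @ 0.2887
    (5,3) via x @ 1.2400
    (5,2) via y @ 1.4434
    (5,1) via y @ 2.5981
    (6,1) via x @ 3.2400
    (6,0) via y @ 3.7528  # hit
  → r_5 = 3.7528

ranges = [2.7600, 3.4992, 3.9029, 3.3646, 3.7528]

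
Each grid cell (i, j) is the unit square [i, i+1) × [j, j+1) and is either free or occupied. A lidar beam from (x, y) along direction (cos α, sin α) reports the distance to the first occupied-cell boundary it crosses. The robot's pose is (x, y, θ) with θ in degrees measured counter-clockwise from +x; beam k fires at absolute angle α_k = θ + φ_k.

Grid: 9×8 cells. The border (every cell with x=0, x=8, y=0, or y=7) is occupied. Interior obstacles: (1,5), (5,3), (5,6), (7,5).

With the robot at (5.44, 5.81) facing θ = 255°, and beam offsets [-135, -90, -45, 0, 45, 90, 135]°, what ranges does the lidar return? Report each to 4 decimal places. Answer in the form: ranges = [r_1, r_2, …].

ranges = [0.2194, 4.5966, 5.1269, 4.9797, 5.1200, 1.6150, 0.3800]

beam 1: φ=-135°, α=120°
  d=(-0.5000,0.8660)  start (5,5)  tX=0.8800 tY=0.2194  stride 1/|dx|=2.0000 1/|dy|=1.1547
    cross y-line → (5,6), t=0.2194 (wall)
  → r_1 = 0.2194
beam 2: φ=-90°, α=165°
  d=(-0.9659,0.2588)  start (5,5)  tX=0.4555 tY=0.7341  stride 1/|dx|=1.0353 1/|dy|=3.8637
    cross x-line → (4,5), t=0.4555
    cross y-line → (4,6), t=0.7341
    cross x-line → (3,6), t=1.4908
    cross x-line → (2,6), t=2.5261
    cross x-line → (1,6), t=3.5614
    cross x-line → (0,6), t=4.5966 (wall)
  → r_2 = 4.5966
beam 3: φ=-45°, α=210°
  d=(-0.8660,-0.5000)  start (5,5)  tX=0.5081 tY=1.6200  stride 1/|dx|=1.1547 1/|dy|=2.0000
    cross x-line → (4,5), t=0.5081
    cross y-line → (4,4), t=1.6200
    cross x-line → (3,4), t=1.6628
    cross x-line → (2,4), t=2.8175
    cross y-line → (2,3), t=3.6200
    cross x-line → (1,3), t=3.9722
    cross x-line → (0,3), t=5.1269 (wall)
  → r_3 = 5.1269
beam 4: φ=0°, α=255°
  d=(-0.2588,-0.9659)  start (5,5)  tX=1.7000 tY=0.8386  stride 1/|dx|=3.8637 1/|dy|=1.0353
    cross y-line → (5,4), t=0.8386
    cross x-line → (4,4), t=1.7000
    cross y-line → (4,3), t=1.8738
    cross y-line → (4,2), t=2.9091
    cross y-line → (4,1), t=3.9444
    cross y-line → (4,0), t=4.9797 (wall)
  → r_4 = 4.9797
beam 5: φ=45°, α=300°
  d=(0.5000,-0.8660)  start (5,5)  tX=1.1200 tY=0.9353  stride 1/|dx|=2.0000 1/|dy|=1.1547
    cross y-line → (5,4), t=0.9353
    cross x-line → (6,4), t=1.1200
    cross y-line → (6,3), t=2.0900
    cross x-line → (7,3), t=3.1200
    cross y-line → (7,2), t=3.2447
    cross y-line → (7,1), t=4.3994
    cross x-line → (8,1), t=5.1200 (wall)
  → r_5 = 5.1200
beam 6: φ=90°, α=345°
  d=(0.9659,-0.2588)  start (5,5)  tX=0.5798 tY=3.1296  stride 1/|dx|=1.0353 1/|dy|=3.8637
    cross x-line → (6,5), t=0.5798
    cross x-line → (7,5), t=1.6150 (wall)
  → r_6 = 1.6150
beam 7: φ=135°, α=30°
  d=(0.8660,0.5000)  start (5,5)  tX=0.6466 tY=0.3800  stride 1/|dx|=1.1547 1/|dy|=2.0000
    cross y-line → (5,6), t=0.3800 (wall)
  → r_7 = 0.3800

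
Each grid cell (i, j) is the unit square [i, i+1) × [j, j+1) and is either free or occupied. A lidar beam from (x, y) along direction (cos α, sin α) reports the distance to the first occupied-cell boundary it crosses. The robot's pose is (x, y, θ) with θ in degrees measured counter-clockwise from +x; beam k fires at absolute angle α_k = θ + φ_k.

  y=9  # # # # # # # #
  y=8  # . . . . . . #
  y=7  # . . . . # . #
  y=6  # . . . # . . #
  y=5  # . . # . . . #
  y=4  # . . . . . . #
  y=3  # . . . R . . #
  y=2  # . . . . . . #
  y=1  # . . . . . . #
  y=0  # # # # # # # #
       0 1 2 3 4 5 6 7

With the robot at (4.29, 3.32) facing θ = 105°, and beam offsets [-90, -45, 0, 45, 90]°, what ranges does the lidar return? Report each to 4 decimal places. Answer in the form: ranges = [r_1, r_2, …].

beam 1: φ=-90°, α=15°
  dir = (cos 15°, sin 15°) = (0.9659, 0.2588); from cell (4,3)
  next x-line at t=0.7350, next y-line at t=2.6273; Δt_x=1.0353, Δt_y=3.8637
    x: enter (5,3) at t=0.7350
    x: enter (6,3) at t=1.7703
    y: enter (6,4) at t=2.6273
    x: enter (7,4) at t=2.8056 ← occupied
  → r_1 = 2.8056
beam 2: φ=-45°, α=60°
  dir = (cos 60°, sin 60°) = (0.5000, 0.8660); from cell (4,3)
  next x-line at t=1.4200, next y-line at t=0.7852; Δt_x=2.0000, Δt_y=1.1547
    y: enter (4,4) at t=0.7852
    x: enter (5,4) at t=1.4200
    y: enter (5,5) at t=1.9399
    y: enter (5,6) at t=3.0946
    x: enter (6,6) at t=3.4200
    y: enter (6,7) at t=4.2493
    y: enter (6,8) at t=5.4040
    x: enter (7,8) at t=5.4200 ← occupied
  → r_2 = 5.4200
beam 3: φ=0°, α=105°
  dir = (cos 105°, sin 105°) = (-0.2588, 0.9659); from cell (4,3)
  next x-line at t=1.1205, next y-line at t=0.7040; Δt_x=3.8637, Δt_y=1.0353
    y: enter (4,4) at t=0.7040
    x: enter (3,4) at t=1.1205
    y: enter (3,5) at t=1.7393 ← occupied
  → r_3 = 1.7393
beam 4: φ=45°, α=150°
  dir = (cos 150°, sin 150°) = (-0.8660, 0.5000); from cell (4,3)
  next x-line at t=0.3349, next y-line at t=1.3600; Δt_x=1.1547, Δt_y=2.0000
    x: enter (3,3) at t=0.3349
    y: enter (3,4) at t=1.3600
    x: enter (2,4) at t=1.4896
    x: enter (1,4) at t=2.6443
    y: enter (1,5) at t=3.3600
    x: enter (0,5) at t=3.7990 ← occupied
  → r_4 = 3.7990
beam 5: φ=90°, α=195°
  dir = (cos 195°, sin 195°) = (-0.9659, -0.2588); from cell (4,3)
  next x-line at t=0.3002, next y-line at t=1.2364; Δt_x=1.0353, Δt_y=3.8637
    x: enter (3,3) at t=0.3002
    y: enter (3,2) at t=1.2364
    x: enter (2,2) at t=1.3355
    x: enter (1,2) at t=2.3708
    x: enter (0,2) at t=3.4061 ← occupied
  → r_5 = 3.4061

ranges = [2.8056, 5.4200, 1.7393, 3.7990, 3.4061]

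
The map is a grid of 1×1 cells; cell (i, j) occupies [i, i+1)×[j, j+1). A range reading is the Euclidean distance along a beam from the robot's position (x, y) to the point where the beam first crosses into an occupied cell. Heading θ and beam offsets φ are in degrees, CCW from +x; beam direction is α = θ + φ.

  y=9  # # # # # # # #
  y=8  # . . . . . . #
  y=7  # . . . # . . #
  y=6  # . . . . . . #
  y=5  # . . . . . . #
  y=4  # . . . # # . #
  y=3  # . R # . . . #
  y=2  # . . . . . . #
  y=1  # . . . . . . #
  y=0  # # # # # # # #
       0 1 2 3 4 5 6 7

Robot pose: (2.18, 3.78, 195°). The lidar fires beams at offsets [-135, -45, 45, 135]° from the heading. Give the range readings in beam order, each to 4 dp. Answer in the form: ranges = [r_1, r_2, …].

beam 1: φ=-135°, α=60°
  d=(0.5000,0.8660)  start (2,3)  tX=1.6400 tY=0.2540  stride 1/|dx|=2.0000 1/|dy|=1.1547
    cross y-line → (2,4), t=0.2540
    cross y-line → (2,5), t=1.4087
    cross x-line → (3,5), t=1.6400
    cross y-line → (3,6), t=2.5634
    cross x-line → (4,6), t=3.6400
    cross y-line → (4,7), t=3.7181 (wall)
  → r_1 = 3.7181
beam 2: φ=-45°, α=150°
  d=(-0.8660,0.5000)  start (2,3)  tX=0.2078 tY=0.4400  stride 1/|dx|=1.1547 1/|dy|=2.0000
    cross x-line → (1,3), t=0.2078
    cross y-line → (1,4), t=0.4400
    cross x-line → (0,4), t=1.3625 (wall)
  → r_2 = 1.3625
beam 3: φ=45°, α=240°
  d=(-0.5000,-0.8660)  start (2,3)  tX=0.3600 tY=0.9007  stride 1/|dx|=2.0000 1/|dy|=1.1547
    cross x-line → (1,3), t=0.3600
    cross y-line → (1,2), t=0.9007
    cross y-line → (1,1), t=2.0554
    cross x-line → (0,1), t=2.3600 (wall)
  → r_3 = 2.3600
beam 4: φ=135°, α=330°
  d=(0.8660,-0.5000)  start (2,3)  tX=0.9469 tY=1.5600  stride 1/|dx|=1.1547 1/|dy|=2.0000
    cross x-line → (3,3), t=0.9469 (wall)
  → r_4 = 0.9469

ranges = [3.7181, 1.3625, 2.3600, 0.9469]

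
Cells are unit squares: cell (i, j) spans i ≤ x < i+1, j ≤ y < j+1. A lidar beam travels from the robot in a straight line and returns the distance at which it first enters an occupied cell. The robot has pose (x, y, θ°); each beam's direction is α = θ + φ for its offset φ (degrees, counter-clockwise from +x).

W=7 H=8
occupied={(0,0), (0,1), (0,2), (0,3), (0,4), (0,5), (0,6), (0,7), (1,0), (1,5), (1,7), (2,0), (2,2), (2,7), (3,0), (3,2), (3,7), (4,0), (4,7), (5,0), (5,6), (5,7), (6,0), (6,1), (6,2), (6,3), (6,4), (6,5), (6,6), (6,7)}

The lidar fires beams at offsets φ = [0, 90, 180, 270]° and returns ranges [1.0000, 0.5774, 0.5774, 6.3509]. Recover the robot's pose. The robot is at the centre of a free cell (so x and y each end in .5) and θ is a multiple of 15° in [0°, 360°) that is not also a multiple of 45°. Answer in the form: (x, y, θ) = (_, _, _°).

(x, y, θ) = (5.5, 1.5, 210°)

The pose lattice has 26·16 = 416 candidates. Test each by forward raycasting.
  (1.5, 4.5, 150°): beam 1 = 0.5774 ≠ 1.0000 ✗
  (4.5, 3.5, 285°): beam 1 = 2.5882 ≠ 1.0000 ✗
  (2.5, 5.5, 255°): beam 1 = 4.6587 ≠ 1.0000 ✗
  …
  (5.5, 1.5, 210°): r_1=1.0000, r_2=0.5774, r_3=0.5774, r_4=6.3509 — all match ✓
No second candidate reproduces the full scan.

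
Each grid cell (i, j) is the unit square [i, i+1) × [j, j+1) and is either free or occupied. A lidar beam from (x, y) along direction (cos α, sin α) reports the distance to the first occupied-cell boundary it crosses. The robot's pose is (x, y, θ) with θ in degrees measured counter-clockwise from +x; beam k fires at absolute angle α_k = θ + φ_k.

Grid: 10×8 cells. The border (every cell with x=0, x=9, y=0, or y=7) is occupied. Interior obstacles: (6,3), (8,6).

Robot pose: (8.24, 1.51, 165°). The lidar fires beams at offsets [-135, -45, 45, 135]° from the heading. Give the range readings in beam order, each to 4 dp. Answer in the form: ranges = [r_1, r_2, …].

ranges = [0.8776, 2.4800, 1.0200, 0.5889]

beam 1: φ=-135°, α=30°
  direction (0.8660, 0.5000); cell (8,1); t to first gridline: x 0.8776, y 0.9800 (then +1.1547 / +2.0000)
    (9,1) via x @ 0.8776  # hit
  → r_1 = 0.8776
beam 2: φ=-45°, α=120°
  direction (-0.5000, 0.8660); cell (8,1); t to first gridline: x 0.4800, y 0.5658 (then +2.0000 / +1.1547)
    (7,1) via x @ 0.4800
    (7,2) via y @ 0.5658
    (7,3) via y @ 1.7205
    (6,3) via x @ 2.4800  # hit
  → r_2 = 2.4800
beam 3: φ=45°, α=210°
  direction (-0.8660, -0.5000); cell (8,1); t to first gridline: x 0.2771, y 1.0200 (then +1.1547 / +2.0000)
    (7,1) via x @ 0.2771
    (7,0) via y @ 1.0200  # hit
  → r_3 = 1.0200
beam 4: φ=135°, α=300°
  direction (0.5000, -0.8660); cell (8,1); t to first gridline: x 1.5200, y 0.5889 (then +2.0000 / +1.1547)
    (8,0) via y @ 0.5889  # hit
  → r_4 = 0.5889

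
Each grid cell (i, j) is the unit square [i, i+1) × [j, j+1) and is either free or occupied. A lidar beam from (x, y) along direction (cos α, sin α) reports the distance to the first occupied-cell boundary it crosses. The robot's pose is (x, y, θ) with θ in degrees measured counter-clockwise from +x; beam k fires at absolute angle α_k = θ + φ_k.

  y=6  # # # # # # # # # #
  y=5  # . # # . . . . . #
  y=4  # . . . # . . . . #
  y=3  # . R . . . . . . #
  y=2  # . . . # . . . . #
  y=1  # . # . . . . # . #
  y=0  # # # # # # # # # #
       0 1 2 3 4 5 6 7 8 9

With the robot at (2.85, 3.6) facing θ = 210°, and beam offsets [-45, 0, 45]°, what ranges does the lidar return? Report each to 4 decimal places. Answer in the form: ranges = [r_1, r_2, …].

beam 1: φ=-45°, α=165°
  direction (-0.9659, 0.2588); cell (2,3); t to first gridline: x 0.8800, y 1.5455 (then +1.0353 / +3.8637)
    (1,3) via x @ 0.8800
    (1,4) via y @ 1.5455
    (0,4) via x @ 1.9153  # hit
  → r_1 = 1.9153
beam 2: φ=0°, α=210°
  direction (-0.8660, -0.5000); cell (2,3); t to first gridline: x 0.9815, y 1.2000 (then +1.1547 / +2.0000)
    (1,3) via x @ 0.9815
    (1,2) via y @ 1.2000
    (0,2) via x @ 2.1362  # hit
  → r_2 = 2.1362
beam 3: φ=45°, α=255°
  direction (-0.2588, -0.9659); cell (2,3); t to first gridline: x 3.2841, y 0.6212 (then +3.8637 / +1.0353)
    (2,2) via y @ 0.6212
    (2,1) via y @ 1.6564  # hit
  → r_3 = 1.6564

ranges = [1.9153, 2.1362, 1.6564]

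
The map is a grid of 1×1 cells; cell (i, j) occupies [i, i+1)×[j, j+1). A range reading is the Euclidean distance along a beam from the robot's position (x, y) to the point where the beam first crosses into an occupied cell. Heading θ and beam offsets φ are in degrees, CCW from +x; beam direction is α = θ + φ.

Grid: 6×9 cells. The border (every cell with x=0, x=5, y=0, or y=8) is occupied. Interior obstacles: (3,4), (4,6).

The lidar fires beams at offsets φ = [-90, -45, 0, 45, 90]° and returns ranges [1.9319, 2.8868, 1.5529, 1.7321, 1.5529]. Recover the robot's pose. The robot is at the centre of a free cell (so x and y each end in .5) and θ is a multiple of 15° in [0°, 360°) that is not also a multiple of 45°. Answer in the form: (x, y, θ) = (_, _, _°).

Candidates: 26 free-cell centres × 16 headings = 416 poses. Raycast each; keep the one whose scan matches to 4 dp.
  (1.5, 1.5, 75°): beam 2 = 4.0415 ≠ 2.8868 ✗
  (3.5, 7.5, 60°): beam 1 = 1.0000 ≠ 1.9319 ✗
  (1.5, 6.5, 195°): beam 1 = 1.5529 ≠ 1.9319 ✗
  (1.5, 4.5, 15°): beam 1 = 3.6235 ≠ 1.9319 ✗
  …
  (2.5, 6.5, 15°): r_1=1.9319, r_2=2.8868, r_3=1.5529, r_4=1.7321, r_5=1.5529 — all match ✓
No second candidate reproduces the full scan.

(x, y, θ) = (2.5, 6.5, 15°)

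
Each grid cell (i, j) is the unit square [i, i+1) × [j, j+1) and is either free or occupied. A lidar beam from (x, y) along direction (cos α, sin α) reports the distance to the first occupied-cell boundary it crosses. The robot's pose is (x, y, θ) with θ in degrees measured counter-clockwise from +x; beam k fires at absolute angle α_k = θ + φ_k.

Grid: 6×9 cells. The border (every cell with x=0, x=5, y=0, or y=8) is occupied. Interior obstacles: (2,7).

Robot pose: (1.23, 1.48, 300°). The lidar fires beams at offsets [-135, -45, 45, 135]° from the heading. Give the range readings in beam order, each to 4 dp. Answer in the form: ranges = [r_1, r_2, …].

beam 1: φ=-135°, α=165°
  dir = (cos 165°, sin 165°) = (-0.9659, 0.2588); from cell (1,1)
  next x-line at t=0.2381, next y-line at t=2.0091; Δt_x=1.0353, Δt_y=3.8637
    x: enter (0,1) at t=0.2381 ← occupied
  → r_1 = 0.2381
beam 2: φ=-45°, α=255°
  dir = (cos 255°, sin 255°) = (-0.2588, -0.9659); from cell (1,1)
  next x-line at t=0.8887, next y-line at t=0.4969; Δt_x=3.8637, Δt_y=1.0353
    y: enter (1,0) at t=0.4969 ← occupied
  → r_2 = 0.4969
beam 3: φ=45°, α=345°
  dir = (cos 345°, sin 345°) = (0.9659, -0.2588); from cell (1,1)
  next x-line at t=0.7972, next y-line at t=1.8546; Δt_x=1.0353, Δt_y=3.8637
    x: enter (2,1) at t=0.7972
    x: enter (3,1) at t=1.8324
    y: enter (3,0) at t=1.8546 ← occupied
  → r_3 = 1.8546
beam 4: φ=135°, α=75°
  dir = (cos 75°, sin 75°) = (0.2588, 0.9659); from cell (1,1)
  next x-line at t=2.9751, next y-line at t=0.5383; Δt_x=3.8637, Δt_y=1.0353
    y: enter (1,2) at t=0.5383
    y: enter (1,3) at t=1.5736
    y: enter (1,4) at t=2.6089
    x: enter (2,4) at t=2.9751
    y: enter (2,5) at t=3.6442
    y: enter (2,6) at t=4.6794
    y: enter (2,7) at t=5.7147 ← occupied
  → r_4 = 5.7147

ranges = [0.2381, 0.4969, 1.8546, 5.7147]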